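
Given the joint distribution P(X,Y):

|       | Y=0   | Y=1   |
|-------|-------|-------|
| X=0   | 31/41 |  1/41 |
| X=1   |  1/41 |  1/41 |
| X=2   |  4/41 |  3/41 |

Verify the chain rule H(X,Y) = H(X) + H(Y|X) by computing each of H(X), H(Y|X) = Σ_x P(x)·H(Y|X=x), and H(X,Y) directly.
H(X) = 0.9270 bits, H(Y|X) = 0.3736 bits, H(X,Y) = 1.3006 bits

Marginal of X (row sums):
  P(X=0) = 31/41 + 1/41 = 32/41
  P(X=1) = 1/41 + 1/41 = 2/41
  P(X=2) = 4/41 + 3/41 = 7/41
H(X) = -[(32/41)·log₂(32/41) + (2/41)·log₂(2/41) + (7/41)·log₂(7/41)]
  = 0.27906 + 0.21256 + 0.43540 = 0.9270 bits

H(Y|X) = Σ_x P(x)·H(Y|X=x):
  X=0: P(X=0) = 32/41, P(Y|X=0) = (31/32, 1/32) → H(Y|X=0) = 0.20062
  X=1: P(X=1) = 2/41, P(Y|X=1) = (1/2, 1/2) → H(Y|X=1) = 1.00000
  X=2: P(X=2) = 7/41, P(Y|X=2) = (4/7, 3/7) → H(Y|X=2) = 0.98523
H(Y|X) = (32/41)·0.20062 + (2/41)·1.00000 + (7/41)·0.98523 = 0.3736 bits

H(X,Y) = -Σ_{x,y} P(x,y) log₂ P(x,y). Per-cell terms -P(x,y)·log₂P(x,y):
  X=0: 0.30498, 0.13067
  X=1: 0.13067, 0.13067
  X=2: 0.32757, 0.27604
Sum of the 6 terms: H(X,Y) = 1.3006 bits

Chain rule check:
  H(X) + H(Y|X) = 0.9270 + 0.3736 = 1.3006 bits
  H(X,Y) = 1.3006 bits
✓ Chain rule verified.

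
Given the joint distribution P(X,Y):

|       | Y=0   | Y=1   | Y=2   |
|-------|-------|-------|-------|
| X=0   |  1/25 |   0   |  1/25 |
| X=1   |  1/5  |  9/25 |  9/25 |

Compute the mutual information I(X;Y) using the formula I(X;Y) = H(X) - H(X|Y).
0.0586 bits

I(X;Y) = H(X) - H(X|Y)

Marginal of X (row sums):
  P(X=0) = 1/25 + 0 + 1/25 = 2/25
  P(X=1) = 1/5 + 9/25 + 9/25 = 23/25
H(X) = -[(2/25)·log₂(2/25) + (23/25)·log₂(23/25)]
  = 0.2915 + 0.1107 = 0.4022 bits

Marginal of Y (column sums):
  P(Y=0) = 1/25 + 1/5 = 6/25
  P(Y=1) = 0 + 9/25 = 9/25
  P(Y=2) = 1/25 + 9/25 = 2/5
H(X|Y) = Σ_y P(y)·H(X|Y=y):
  Y=0: P(Y=0) = 6/25, P(X|Y=0) = (1/6, 5/6) → H(X|Y=0) = 0.6500
  Y=1: P(Y=1) = 9/25, P(X|Y=1) = (0, 1) → H(X|Y=1) = 0.0000
  Y=2: P(Y=2) = 2/5, P(X|Y=2) = (1/10, 9/10) → H(X|Y=2) = 0.4690
H(X|Y) = (6/25)·0.6500 + (9/25)·0.0000 + (2/5)·0.4690 = 0.3436 bits

I(X;Y) = H(X) - H(X|Y) = 0.4022 - 0.3436 = 0.0586 bits

Cross-check via I(X;Y) = H(X) + H(Y) - H(X,Y): computing H(Y) from the column sums and H(X,Y) from the 6 cells in the same way gives H(Y) = 1.5535 bits and H(X,Y) = 1.8971 bits, so
I(X;Y) = 0.4022 + 1.5535 - 1.8971 = 0.0586 bits ✓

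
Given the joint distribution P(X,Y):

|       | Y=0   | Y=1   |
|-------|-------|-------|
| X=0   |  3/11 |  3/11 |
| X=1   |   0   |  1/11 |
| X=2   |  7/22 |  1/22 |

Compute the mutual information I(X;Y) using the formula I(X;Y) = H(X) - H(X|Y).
0.2329 bits

I(X;Y) = H(X) - H(X|Y)

Marginal of X (row sums):
  P(X=0) = 3/11 + 3/11 = 6/11
  P(X=1) = 0 + 1/11 = 1/11
  P(X=2) = 7/22 + 1/22 = 4/11
H(X) = -[(6/11)·log₂(6/11) + (1/11)·log₂(1/11) + (4/11)·log₂(4/11)]
  = 0.4770 + 0.3145 + 0.5307 = 1.3222 bits

Marginal of Y (column sums):
  P(Y=0) = 3/11 + 0 + 7/22 = 13/22
  P(Y=1) = 3/11 + 1/11 + 1/22 = 9/22
H(X|Y) = Σ_y P(y)·H(X|Y=y):
  Y=0: P(Y=0) = 13/22, P(X|Y=0) = (6/13, 0, 7/13) → H(X|Y=0) = 0.9957
  Y=1: P(Y=1) = 9/22, P(X|Y=1) = (2/3, 2/9, 1/9) → H(X|Y=1) = 1.2244
H(X|Y) = (13/22)·0.9957 + (9/22)·1.2244 = 1.0893 bits

I(X;Y) = H(X) - H(X|Y) = 1.3222 - 1.0893 = 0.2329 bits

Cross-check via I(X;Y) = H(X) + H(Y) - H(X,Y): computing H(Y) from the column sums and H(X,Y) from the 6 cells in the same way gives H(Y) = 0.9760 bits and H(X,Y) = 2.0653 bits, so
I(X;Y) = 1.3222 + 0.9760 - 2.0653 = 0.2329 bits ✓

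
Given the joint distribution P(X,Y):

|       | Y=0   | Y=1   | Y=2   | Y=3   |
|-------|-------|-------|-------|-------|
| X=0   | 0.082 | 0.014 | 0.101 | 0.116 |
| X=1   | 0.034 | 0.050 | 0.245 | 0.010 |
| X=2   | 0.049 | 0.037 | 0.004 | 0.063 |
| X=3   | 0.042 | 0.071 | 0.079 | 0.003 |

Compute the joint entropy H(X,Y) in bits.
3.4720 bits

H(X,Y) = -Σ_{x,y} P(x,y) log₂ P(x,y). Per-cell terms -P(x,y)·log₂P(x,y):
  X=0: 0.2959, 0.0862, 0.3341, 0.3605
  X=1: 0.1659, 0.2161, 0.4971, 0.0664
  X=2: 0.2132, 0.1760, 0.0319, 0.2513
  X=3: 0.1921, 0.2709, 0.2893, 0.0251
Sum of the 16 terms: H(X,Y) = 3.4720 bits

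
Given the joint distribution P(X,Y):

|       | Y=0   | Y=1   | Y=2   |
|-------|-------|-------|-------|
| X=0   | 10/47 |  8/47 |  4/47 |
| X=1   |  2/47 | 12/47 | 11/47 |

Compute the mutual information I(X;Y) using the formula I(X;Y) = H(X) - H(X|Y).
0.1509 bits

I(X;Y) = H(X) - H(X|Y)

Marginal of X (row sums):
  P(X=0) = 10/47 + 8/47 + 4/47 = 22/47
  P(X=1) = 2/47 + 12/47 + 11/47 = 25/47
H(X) = -[(22/47)·log₂(22/47) + (25/47)·log₂(25/47)]
  = 0.51263 + 0.48443 = 0.99706 bits

Marginal of Y (column sums):
  P(Y=0) = 10/47 + 2/47 = 12/47
  P(Y=1) = 8/47 + 12/47 = 20/47
  P(Y=2) = 4/47 + 11/47 = 15/47
H(X|Y) = Σ_y P(y)·H(X|Y=y):
  Y=0: P(Y=0) = 12/47, P(X|Y=0) = (5/6, 1/6) → H(X|Y=0) = 0.65002
  Y=1: P(Y=1) = 20/47, P(X|Y=1) = (2/5, 3/5) → H(X|Y=1) = 0.97095
  Y=2: P(Y=2) = 15/47, P(X|Y=2) = (4/15, 11/15) → H(X|Y=2) = 0.83664
H(X|Y) = (12/47)·0.65002 + (20/47)·0.97095 + (15/47)·0.83664 = 0.84615 bits

I(X;Y) = H(X) - H(X|Y) = 0.99706 - 0.84615 = 0.1509 bits

Cross-check via I(X;Y) = H(X) + H(Y) - H(X,Y): computing H(Y) from the column sums and H(X,Y) from the 6 cells in the same way gives H(Y) = 1.55328 bits and H(X,Y) = 2.39943 bits, so
I(X;Y) = 0.99706 + 1.55328 - 2.39943 = 0.1509 bits ✓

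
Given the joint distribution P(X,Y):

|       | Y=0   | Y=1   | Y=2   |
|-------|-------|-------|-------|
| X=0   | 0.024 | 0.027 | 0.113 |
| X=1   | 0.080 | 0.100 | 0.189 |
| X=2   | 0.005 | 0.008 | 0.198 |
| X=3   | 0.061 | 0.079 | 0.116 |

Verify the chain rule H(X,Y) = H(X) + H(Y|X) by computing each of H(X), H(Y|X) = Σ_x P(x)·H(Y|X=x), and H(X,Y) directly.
H(X) = 1.9354 bits, H(Y|X) = 1.2204 bits, H(X,Y) = 3.1558 bits

Marginal of X (row sums):
  P(X=0) = 0.024 + 0.027 + 0.113 = 0.164
  P(X=1) = 0.080 + 0.100 + 0.189 = 0.369
  P(X=2) = 0.005 + 0.008 + 0.198 = 0.211
  P(X=3) = 0.061 + 0.079 + 0.116 = 0.256
H(X) = -[0.164·log₂(0.164) + 0.369·log₂(0.369) + 0.211·log₂(0.211) + 0.256·log₂(0.256)]
  = 0.42775 + 0.53074 + 0.47363 + 0.50324 = 1.9354 bits

H(Y|X) = Σ_x P(x)·H(Y|X=x):
  X=0: P(X=0) = 0.164, P(Y|X=0) = (6/41, 27/164, 113/164) → H(Y|X=0) = 1.20450
  X=1: P(X=1) = 0.369, P(Y|X=1) = (80/369, 100/369, 21/41) → H(Y|X=1) = 1.48302
  X=2: P(X=2) = 0.211, P(Y|X=2) = (5/211, 8/211, 198/211) → H(Y|X=2) = 0.39303
  X=3: P(X=3) = 0.256, P(Y|X=3) = (61/256, 79/256, 29/64) → H(Y|X=3) = 1.53399
H(Y|X) = 0.164·1.20450 + 0.369·1.48302 + 0.211·0.39303 + 0.256·1.53399 = 1.2204 bits

H(X,Y) = -Σ_{x,y} P(x,y) log₂ P(x,y). Per-cell terms -P(x,y)·log₂P(x,y):
  X=0: 0.12914, 0.14069, 0.35545
  X=1: 0.29151, 0.33219, 0.45427
  X=2: 0.03822, 0.05573, 0.46261
  X=3: 0.24614, 0.28930, 0.36051
Sum of the 12 terms: H(X,Y) = 3.1558 bits

Chain rule check:
  H(X) + H(Y|X) = 1.9354 + 1.2204 = 3.1558 bits
  H(X,Y) = 3.1558 bits
✓ Chain rule verified.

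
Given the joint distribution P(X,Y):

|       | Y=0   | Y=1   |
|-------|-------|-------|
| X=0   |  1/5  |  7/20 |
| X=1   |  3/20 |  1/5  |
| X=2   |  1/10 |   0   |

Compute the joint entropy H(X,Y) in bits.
2.2016 bits

H(X,Y) = -Σ_{x,y} P(x,y) log₂ P(x,y). Per-cell terms -P(x,y)·log₂P(x,y):
  X=0: 0.4644, 0.5301
  X=1: 0.4105, 0.4644
  X=2: 0.3322, 0.0000
  (cells with P = 0 contribute 0)
Sum of the 6 terms: H(X,Y) = 2.2016 bits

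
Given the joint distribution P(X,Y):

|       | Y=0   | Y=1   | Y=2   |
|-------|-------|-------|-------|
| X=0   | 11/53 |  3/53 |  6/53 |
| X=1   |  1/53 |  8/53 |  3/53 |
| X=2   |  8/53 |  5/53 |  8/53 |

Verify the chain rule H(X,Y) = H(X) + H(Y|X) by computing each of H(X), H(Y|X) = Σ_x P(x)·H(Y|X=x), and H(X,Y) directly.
H(X) = 1.5450 bits, H(Y|X) = 1.4154 bits, H(X,Y) = 2.9603 bits

Marginal of X (row sums):
  P(X=0) = 11/53 + 3/53 + 6/53 = 20/53
  P(X=1) = 1/53 + 8/53 + 3/53 = 12/53
  P(X=2) = 8/53 + 5/53 + 8/53 = 21/53
H(X) = -[(20/53)·log₂(20/53) + (12/53)·log₂(12/53) + (21/53)·log₂(21/53)]
  = 0.53056 + 0.48520 + 0.52920 = 1.5450 bits

H(Y|X) = Σ_x P(x)·H(Y|X=x):
  X=0: P(X=0) = 20/53, P(Y|X=0) = (11/20, 3/20, 3/10) → H(Y|X=0) = 1.40601
  X=1: P(X=1) = 12/53, P(Y|X=1) = (1/12, 2/3, 1/4) → H(Y|X=1) = 1.18872
  X=2: P(X=2) = 21/53, P(Y|X=2) = (8/21, 5/21, 8/21) → H(Y|X=2) = 1.55376
H(Y|X) = (20/53)·1.40601 + (12/53)·1.18872 + (21/53)·1.55376 = 1.4154 bits

H(X,Y) = -Σ_{x,y} P(x,y) log₂ P(x,y). Per-cell terms -P(x,y)·log₂P(x,y):
  X=0: 0.47082, 0.23451, 0.35581
  X=1: 0.10807, 0.41176, 0.23451
  X=2: 0.41176, 0.32132, 0.41176
Sum of the 9 terms: H(X,Y) = 2.9603 bits

Chain rule check:
  H(X) + H(Y|X) = 1.5450 + 1.4154 = 2.9604 bits
  H(X,Y) = 2.9603 bits
✓ Chain rule verified (Δ = 0.0001 is 4-dp rounding noise: each of the three values was rounded independently).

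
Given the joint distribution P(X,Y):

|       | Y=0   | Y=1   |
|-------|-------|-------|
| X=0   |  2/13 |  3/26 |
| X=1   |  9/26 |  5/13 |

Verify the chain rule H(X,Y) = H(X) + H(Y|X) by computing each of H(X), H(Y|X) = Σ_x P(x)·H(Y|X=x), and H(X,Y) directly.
H(X) = 0.8404 bits, H(Y|X) = 0.9946 bits, H(X,Y) = 1.8349 bits

Marginal of X (row sums):
  P(X=0) = 2/13 + 3/26 = 7/26
  P(X=1) = 9/26 + 5/13 = 19/26
H(X) = -[(7/26)·log₂(7/26) + (19/26)·log₂(19/26)]
  = 0.50968 + 0.33068 = 0.8404 bits

H(Y|X) = Σ_x P(x)·H(Y|X=x):
  X=0: P(X=0) = 7/26, P(Y|X=0) = (4/7, 3/7) → H(Y|X=0) = 0.98523
  X=1: P(X=1) = 19/26, P(Y|X=1) = (9/19, 10/19) → H(Y|X=1) = 0.99800
H(Y|X) = (7/26)·0.98523 + (19/26)·0.99800 = 0.9946 bits

H(X,Y) = -Σ_{x,y} P(x,y) log₂ P(x,y). Per-cell terms -P(x,y)·log₂P(x,y):
  X=0: 0.41545, 0.35948
  X=1: 0.52979, 0.53020
Sum of the 4 terms: H(X,Y) = 1.8349 bits

Chain rule check:
  H(X) + H(Y|X) = 0.8404 + 0.9946 = 1.8350 bits
  H(X,Y) = 1.8349 bits
✓ Chain rule verified (Δ = 0.0001 is 4-dp rounding noise: each of the three values was rounded independently).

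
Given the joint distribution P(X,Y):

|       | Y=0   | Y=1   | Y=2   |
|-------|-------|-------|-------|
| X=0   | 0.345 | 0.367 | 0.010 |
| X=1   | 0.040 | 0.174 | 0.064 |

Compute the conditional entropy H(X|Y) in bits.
0.7178 bits

H(X|Y) = H(X,Y) - H(Y)

H(X,Y) = -Σ_{x,y} P(x,y) log₂ P(x,y). Per-cell terms -P(x,y)·log₂P(x,y):
  X=0: 0.52969, 0.53074, 0.06644
  X=1: 0.18575, 0.43897, 0.25381
Sum of the 6 terms: H(X,Y) = 2.0054 bits

Marginal of Y (column sums):
  P(Y=0) = 0.345 + 0.040 = 0.385
  P(Y=1) = 0.367 + 0.174 = 0.541
  P(Y=2) = 0.010 + 0.064 = 0.074
H(Y) = -[0.385·log₂(0.385) + 0.541·log₂(0.541) + 0.074·log₂(0.074)]
  = 0.53017 + 0.47949 + 0.27797 = 1.2876 bits

H(X|Y) = H(X,Y) - H(Y) = 2.0054 - 1.2876 = 0.7178 bits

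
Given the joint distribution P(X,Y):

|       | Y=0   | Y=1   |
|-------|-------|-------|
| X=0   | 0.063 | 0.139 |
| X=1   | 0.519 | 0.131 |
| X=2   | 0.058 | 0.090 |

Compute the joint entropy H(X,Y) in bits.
2.0731 bits

H(X,Y) = -Σ_{x,y} P(x,y) log₂ P(x,y). Per-cell terms -P(x,y)·log₂P(x,y):
  X=0: 0.25128, 0.39571
  X=1: 0.49107, 0.38414
  X=2: 0.23825, 0.31265
Sum of the 6 terms: H(X,Y) = 2.0731 bits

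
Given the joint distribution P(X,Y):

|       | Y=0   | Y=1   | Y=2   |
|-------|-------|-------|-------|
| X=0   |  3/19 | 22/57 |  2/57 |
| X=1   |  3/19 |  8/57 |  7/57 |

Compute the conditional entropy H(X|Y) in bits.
0.8768 bits

H(X|Y) = H(X,Y) - H(Y)

H(X,Y) = -Σ_{x,y} P(x,y) log₂ P(x,y). Per-cell terms -P(x,y)·log₂P(x,y):
  X=0: 0.42047, 0.53011, 0.16958
  X=1: 0.42047, 0.39760, 0.37156
Sum of the 6 terms: H(X,Y) = 2.3098 bits

Marginal of Y (column sums):
  P(Y=0) = 3/19 + 3/19 = 6/19
  P(Y=1) = 22/57 + 8/57 = 10/19
  P(Y=2) = 2/57 + 7/57 = 3/19
H(Y) = -[(6/19)·log₂(6/19) + (10/19)·log₂(10/19) + (3/19)·log₂(3/19)]
  = 0.52515 + 0.48737 + 0.42047 = 1.4330 bits

H(X|Y) = H(X,Y) - H(Y) = 2.3098 - 1.4330 = 0.8768 bits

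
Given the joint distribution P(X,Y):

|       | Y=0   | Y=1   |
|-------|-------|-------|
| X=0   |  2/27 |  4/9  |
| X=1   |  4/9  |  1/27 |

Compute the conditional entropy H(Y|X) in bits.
0.4952 bits

H(Y|X) = H(X,Y) - H(X)

H(X,Y) = -Σ_{x,y} P(x,y) log₂ P(x,y). Per-cell terms -P(x,y)·log₂P(x,y):
  X=0: 0.2781, 0.5200
  X=1: 0.5200, 0.1761
Sum of the 4 terms: H(X,Y) = 1.4942 bits

Marginal of X (row sums):
  P(X=0) = 2/27 + 4/9 = 14/27
  P(X=1) = 4/9 + 1/27 = 13/27
H(X) = -[(14/27)·log₂(14/27) + (13/27)·log₂(13/27)]
  = 0.4913 + 0.5077 = 0.9990 bits

H(Y|X) = H(X,Y) - H(X) = 1.4942 - 0.9990 = 0.4952 bits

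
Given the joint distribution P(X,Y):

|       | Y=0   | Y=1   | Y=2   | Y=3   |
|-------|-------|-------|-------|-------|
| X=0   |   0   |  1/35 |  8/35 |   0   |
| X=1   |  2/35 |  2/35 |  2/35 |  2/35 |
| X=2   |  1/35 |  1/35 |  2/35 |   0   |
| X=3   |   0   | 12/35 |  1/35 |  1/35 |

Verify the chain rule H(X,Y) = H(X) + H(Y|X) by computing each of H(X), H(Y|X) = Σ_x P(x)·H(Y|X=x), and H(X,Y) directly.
H(X) = 1.8769 bits, H(Y|X) = 1.0518 bits, H(X,Y) = 2.9287 bits

Marginal of X (row sums):
  P(X=0) = 0 + 1/35 + 8/35 + 0 = 9/35
  P(X=1) = 2/35 + 2/35 + 2/35 + 2/35 = 8/35
  P(X=2) = 1/35 + 1/35 + 2/35 + 0 = 4/35
  P(X=3) = 0 + 12/35 + 1/35 + 1/35 = 2/5
H(X) = -[(9/35)·log₂(9/35) + (8/35)·log₂(8/35) + (4/35)·log₂(4/35) + (2/5)·log₂(2/5)]
  = 0.50383 + 0.48669 + 0.35763 + 0.52877 = 1.8769 bits

H(Y|X) = Σ_x P(x)·H(Y|X=x):
  X=0: P(X=0) = 9/35, P(Y|X=0) = (0, 1/9, 8/9, 0) → H(Y|X=0) = 0.50326
  X=1: P(X=1) = 8/35, P(Y|X=1) = (1/4, 1/4, 1/4, 1/4) → H(Y|X=1) = 2.00000
  X=2: P(X=2) = 4/35, P(Y|X=2) = (1/4, 1/4, 1/2, 0) → H(Y|X=2) = 1.50000
  X=3: P(X=3) = 2/5, P(Y|X=3) = (0, 6/7, 1/14, 1/14) → H(Y|X=3) = 0.73453
H(Y|X) = (9/35)·0.50326 + (8/35)·2.00000 + (4/35)·1.50000 + (2/5)·0.73453 = 1.0518 bits

H(X,Y) = -Σ_{x,y} P(x,y) log₂ P(x,y). Per-cell terms -P(x,y)·log₂P(x,y):
  X=0: 0.00000, 0.14655, 0.48669, 0.00000
  X=1: 0.23596, 0.23596, 0.23596, 0.23596
  X=2: 0.14655, 0.14655, 0.23596, 0.00000
  X=3: 0.00000, 0.52948, 0.14655, 0.14655
  (cells with P = 0 contribute 0)
Sum of the 16 terms: H(X,Y) = 2.9287 bits

Chain rule check:
  H(X) + H(Y|X) = 1.8769 + 1.0518 = 2.9287 bits
  H(X,Y) = 2.9287 bits
✓ Chain rule verified.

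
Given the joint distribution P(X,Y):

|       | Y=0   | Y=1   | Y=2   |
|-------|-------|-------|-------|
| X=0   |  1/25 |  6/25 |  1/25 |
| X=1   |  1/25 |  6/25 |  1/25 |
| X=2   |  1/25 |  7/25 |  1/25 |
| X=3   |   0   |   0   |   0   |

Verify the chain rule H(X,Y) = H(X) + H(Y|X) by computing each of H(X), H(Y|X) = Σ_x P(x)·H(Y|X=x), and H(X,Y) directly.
H(X) = 1.5827 bits, H(Y|X) = 1.0343 bits, H(X,Y) = 2.6170 bits

Marginal of X (row sums):
  P(X=0) = 1/25 + 6/25 + 1/25 = 8/25
  P(X=1) = 1/25 + 6/25 + 1/25 = 8/25
  P(X=2) = 1/25 + 7/25 + 1/25 = 9/25
  P(X=3) = 0 + 0 + 0 = 0
H(X) = -[(8/25)·log₂(8/25) + (8/25)·log₂(8/25) + (9/25)·log₂(9/25)]   (outcomes with P = 0 contribute 0)
  = 0.52603 + 0.52603 + 0.53062 = 1.5827 bits

H(Y|X) = Σ_x P(x)·H(Y|X=x):
  X=0: P(X=0) = 8/25, P(Y|X=0) = (1/8, 3/4, 1/8) → H(Y|X=0) = 1.06128
  X=1: P(X=1) = 8/25, P(Y|X=1) = (1/8, 3/4, 1/8) → H(Y|X=1) = 1.06128
  X=2: P(X=2) = 9/25, P(Y|X=2) = (1/9, 7/9, 1/9) → H(Y|X=2) = 0.98643
  X=3: P(X=3) = 0 → contributes 0
H(Y|X) = (8/25)·1.06128 + (8/25)·1.06128 + (9/25)·0.98643 = 1.0343 bits

H(X,Y) = -Σ_{x,y} P(x,y) log₂ P(x,y). Per-cell terms -P(x,y)·log₂P(x,y):
  X=0: 0.18575, 0.49413, 0.18575
  X=1: 0.18575, 0.49413, 0.18575
  X=2: 0.18575, 0.51422, 0.18575
  X=3: 0.00000, 0.00000, 0.00000
  (cells with P = 0 contribute 0)
Sum of the 12 terms: H(X,Y) = 2.6170 bits

Chain rule check:
  H(X) + H(Y|X) = 1.5827 + 1.0343 = 2.6170 bits
  H(X,Y) = 2.6170 bits
✓ Chain rule verified.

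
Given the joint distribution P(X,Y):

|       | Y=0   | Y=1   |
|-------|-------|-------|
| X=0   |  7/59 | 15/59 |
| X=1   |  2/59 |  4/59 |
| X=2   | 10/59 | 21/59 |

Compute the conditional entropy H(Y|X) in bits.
0.9065 bits

H(Y|X) = H(X,Y) - H(X)

H(X,Y) = -Σ_{x,y} P(x,y) log₂ P(x,y). Per-cell terms -P(x,y)·log₂P(x,y):
  X=0: 0.3649, 0.5023
  X=1: 0.1655, 0.2632
  X=2: 0.4340, 0.5305
Sum of the 6 terms: H(X,Y) = 2.2604 bits

Marginal of X (row sums):
  P(X=0) = 7/59 + 15/59 = 22/59
  P(X=1) = 2/59 + 4/59 = 6/59
  P(X=2) = 10/59 + 21/59 = 31/59
H(X) = -[(22/59)·log₂(22/59) + (6/59)·log₂(6/59) + (31/59)·log₂(31/59)]
  = 0.5307 + 0.3354 + 0.4878 = 1.3539 bits

H(Y|X) = H(X,Y) - H(X) = 2.2604 - 1.3539 = 0.9065 bits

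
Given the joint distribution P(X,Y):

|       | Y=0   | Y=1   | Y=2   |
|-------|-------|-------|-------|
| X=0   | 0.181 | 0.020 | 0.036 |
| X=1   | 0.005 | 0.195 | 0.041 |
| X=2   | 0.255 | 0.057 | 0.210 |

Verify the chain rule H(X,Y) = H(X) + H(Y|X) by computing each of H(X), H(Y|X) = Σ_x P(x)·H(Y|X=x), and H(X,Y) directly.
H(X) = 1.4766 bits, H(Y|X) = 1.1535 bits, H(X,Y) = 2.6300 bits

Marginal of X (row sums):
  P(X=0) = 0.181 + 0.020 + 0.036 = 0.237
  P(X=1) = 0.005 + 0.195 + 0.041 = 0.241
  P(X=2) = 0.255 + 0.057 + 0.210 = 0.522
H(X) = -[0.237·log₂(0.237) + 0.241·log₂(0.241) + 0.522·log₂(0.522)]
  = 0.4923 + 0.4947 + 0.4896 = 1.4766 bits

H(Y|X) = Σ_x P(x)·H(Y|X=x):
  X=0: P(X=0) = 0.237, P(Y|X=0) = (181/237, 20/237, 12/79) → H(Y|X=0) = 1.0110
  X=1: P(X=1) = 0.241, P(Y|X=1) = (5/241, 195/241, 41/241) → H(Y|X=1) = 0.7980
  X=2: P(X=2) = 0.522, P(Y|X=2) = (85/174, 19/174, 35/87) → H(Y|X=2) = 1.3823
H(Y|X) = 0.237·1.0110 + 0.241·0.7980 + 0.522·1.3823 = 1.1535 bits

H(X,Y) = -Σ_{x,y} P(x,y) log₂ P(x,y). Per-cell terms -P(x,y)·log₂P(x,y):
  X=0: 0.4463, 0.1129, 0.1727
  X=1: 0.0382, 0.4599, 0.1889
  X=2: 0.5027, 0.2356, 0.4728
Sum of the 9 terms: H(X,Y) = 2.6300 bits

Chain rule check:
  H(X) + H(Y|X) = 1.4766 + 1.1535 = 2.6301 bits
  H(X,Y) = 2.6300 bits
✓ Chain rule verified (Δ = 0.0001 is 4-dp rounding noise: each of the three values was rounded independently).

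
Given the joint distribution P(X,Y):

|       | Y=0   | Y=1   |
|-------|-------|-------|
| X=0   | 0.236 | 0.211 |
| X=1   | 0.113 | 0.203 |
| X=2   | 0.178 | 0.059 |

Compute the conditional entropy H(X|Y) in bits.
1.4739 bits

H(X|Y) = H(X,Y) - H(Y)

H(X,Y) = -Σ_{x,y} P(x,y) log₂ P(x,y). Per-cell terms -P(x,y)·log₂P(x,y):
  X=0: 0.4916, 0.4736
  X=1: 0.3555, 0.4670
  X=2: 0.4432, 0.2409
Sum of the 6 terms: H(X,Y) = 2.4718 bits

Marginal of Y (column sums):
  P(Y=0) = 0.236 + 0.113 + 0.178 = 0.527
  P(Y=1) = 0.211 + 0.203 + 0.059 = 0.473
H(Y) = -[0.527·log₂(0.527) + 0.473·log₂(0.473)]
  = 0.4870 + 0.5109 = 0.9979 bits

H(X|Y) = H(X,Y) - H(Y) = 2.4718 - 0.9979 = 1.4739 bits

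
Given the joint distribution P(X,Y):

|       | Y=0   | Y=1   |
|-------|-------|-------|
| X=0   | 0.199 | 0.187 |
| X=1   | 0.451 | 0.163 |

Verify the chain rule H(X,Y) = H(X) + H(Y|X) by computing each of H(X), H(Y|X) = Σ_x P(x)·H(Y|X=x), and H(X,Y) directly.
H(X) = 0.9622 bits, H(Y|X) = 0.8984 bits, H(X,Y) = 1.8605 bits

Marginal of X (row sums):
  P(X=0) = 0.199 + 0.187 = 0.386
  P(X=1) = 0.451 + 0.163 = 0.614
H(X) = -[0.386·log₂(0.386) + 0.614·log₂(0.614)]
  = 0.5301 + 0.4321 = 0.9622 bits

H(Y|X) = Σ_x P(x)·H(Y|X=x):
  X=0: P(X=0) = 0.386, P(Y|X=0) = (199/386, 187/386) → H(Y|X=0) = 0.9993
  X=1: P(X=1) = 0.614, P(Y|X=1) = (451/614, 163/614) → H(Y|X=1) = 0.8349
H(Y|X) = 0.386·0.9993 + 0.614·0.8349 = 0.8984 bits

H(X,Y) = -Σ_{x,y} P(x,y) log₂ P(x,y). Per-cell terms -P(x,y)·log₂P(x,y):
  X=0: 0.4635, 0.4523
  X=1: 0.5181, 0.4266
Sum of the 4 terms: H(X,Y) = 1.8605 bits

Chain rule check:
  H(X) + H(Y|X) = 0.9622 + 0.8984 = 1.8606 bits
  H(X,Y) = 1.8605 bits
✓ Chain rule verified (Δ = 0.0001 is 4-dp rounding noise: each of the three values was rounded independently).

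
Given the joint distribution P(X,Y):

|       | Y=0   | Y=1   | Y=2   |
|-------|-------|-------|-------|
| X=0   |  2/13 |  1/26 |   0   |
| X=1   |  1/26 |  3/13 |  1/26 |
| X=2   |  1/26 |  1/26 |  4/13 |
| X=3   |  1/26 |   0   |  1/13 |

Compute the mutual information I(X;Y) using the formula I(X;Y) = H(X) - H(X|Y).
0.6320 bits

I(X;Y) = H(X) - H(X|Y)

Marginal of X (row sums):
  P(X=0) = 2/13 + 1/26 + 0 = 5/26
  P(X=1) = 1/26 + 3/13 + 1/26 = 4/13
  P(X=2) = 1/26 + 1/26 + 4/13 = 5/13
  P(X=3) = 1/26 + 0 + 1/13 = 3/26
H(X) = -[(5/26)·log₂(5/26) + (4/13)·log₂(4/13) + (5/13)·log₂(5/13) + (3/26)·log₂(3/26)]
  = 0.4574 + 0.5232 + 0.5302 + 0.3595 = 1.8703 bits

Marginal of Y (column sums):
  P(Y=0) = 2/13 + 1/26 + 1/26 + 1/26 = 7/26
  P(Y=1) = 1/26 + 3/13 + 1/26 + 0 = 4/13
  P(Y=2) = 0 + 1/26 + 4/13 + 1/13 = 11/26
H(X|Y) = Σ_y P(y)·H(X|Y=y):
  Y=0: P(Y=0) = 7/26, P(X|Y=0) = (4/7, 1/7, 1/7, 1/7) → H(X|Y=0) = 1.6645
  Y=1: P(Y=1) = 4/13, P(X|Y=1) = (1/8, 3/4, 1/8, 0) → H(X|Y=1) = 1.0613
  Y=2: P(Y=2) = 11/26, P(X|Y=2) = (0, 1/11, 8/11, 2/11) → H(X|Y=2) = 1.0958
H(X|Y) = (7/26)·1.6645 + (4/13)·1.0613 + (11/26)·1.0958 = 1.2383 bits

I(X;Y) = H(X) - H(X|Y) = 1.8703 - 1.2383 = 0.6320 bits

Cross-check via I(X;Y) = H(X) + H(Y) - H(X,Y): computing H(Y) from the column sums and H(X,Y) from the 12 cells in the same way gives H(Y) = 1.5579 bits and H(X,Y) = 2.7962 bits, so
I(X;Y) = 1.8703 + 1.5579 - 2.7962 = 0.6320 bits ✓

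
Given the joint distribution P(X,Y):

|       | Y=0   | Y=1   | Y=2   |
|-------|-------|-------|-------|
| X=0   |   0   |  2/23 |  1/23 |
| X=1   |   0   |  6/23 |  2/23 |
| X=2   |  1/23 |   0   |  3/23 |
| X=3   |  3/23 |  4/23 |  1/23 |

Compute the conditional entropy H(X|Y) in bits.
1.4631 bits

H(X|Y) = H(X,Y) - H(Y)

H(X,Y) = -Σ_{x,y} P(x,y) log₂ P(x,y). Per-cell terms -P(x,y)·log₂P(x,y):
  X=0: 0.00000, 0.30640, 0.19668
  X=1: 0.00000, 0.50572, 0.30640
  X=2: 0.19668, 0.00000, 0.38330
  X=3: 0.38330, 0.43888, 0.19668
  (cells with P = 0 contribute 0)
Sum of the 12 terms: H(X,Y) = 2.9140 bits

Marginal of Y (column sums):
  P(Y=0) = 0 + 0 + 1/23 + 3/23 = 4/23
  P(Y=1) = 2/23 + 6/23 + 0 + 4/23 = 12/23
  P(Y=2) = 1/23 + 2/23 + 3/23 + 1/23 = 7/23
H(Y) = -[(4/23)·log₂(4/23) + (12/23)·log₂(12/23) + (7/23)·log₂(7/23)]
  = 0.43888 + 0.48970 + 0.52232 = 1.4509 bits

H(X|Y) = H(X,Y) - H(Y) = 2.9140 - 1.4509 = 1.4631 bits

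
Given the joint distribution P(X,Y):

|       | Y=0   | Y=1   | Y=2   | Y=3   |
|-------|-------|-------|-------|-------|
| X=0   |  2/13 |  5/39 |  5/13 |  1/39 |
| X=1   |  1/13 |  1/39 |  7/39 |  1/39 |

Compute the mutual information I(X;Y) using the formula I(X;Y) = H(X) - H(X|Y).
0.0182 bits

I(X;Y) = H(X) - H(X|Y)

Marginal of X (row sums):
  P(X=0) = 2/13 + 5/39 + 5/13 + 1/39 = 9/13
  P(X=1) = 1/13 + 1/39 + 7/39 + 1/39 = 4/13
H(X) = -[(9/13)·log₂(9/13) + (4/13)·log₂(4/13)]
  = 0.3672794 + 0.5232122 = 0.8904916 bits

Marginal of Y (column sums):
  P(Y=0) = 2/13 + 1/13 = 3/13
  P(Y=1) = 5/39 + 1/39 = 2/13
  P(Y=2) = 5/13 + 7/39 = 22/39
  P(Y=3) = 1/39 + 1/39 = 2/39
H(X|Y) = Σ_y P(y)·H(X|Y=y):
  Y=0: P(Y=0) = 3/13, P(X|Y=0) = (2/3, 1/3) → H(X|Y=0) = 0.9182958
  Y=1: P(Y=1) = 2/13, P(X|Y=1) = (5/6, 1/6) → H(X|Y=1) = 0.6500224
  Y=2: P(Y=2) = 22/39, P(X|Y=2) = (15/22, 7/22) → H(X|Y=2) = 0.9023933
  Y=3: P(Y=3) = 2/39, P(X|Y=3) = (1/2, 1/2) → H(X|Y=3) = 1.0000000
H(X|Y) = (3/13)·0.9182958 + (2/13)·0.6500224 + (22/39)·0.9023933 + (2/39)·1.0000000 = 0.8722423 bits

I(X;Y) = H(X) - H(X|Y) = 0.8904916 - 0.8722423 = 0.0182 bits

Cross-check via I(X;Y) = H(X) + H(Y) - H(X,Y): computing H(Y) from the column sums and H(X,Y) from the 8 cells in the same way gives H(Y) = 1.5893357 bits and H(X,Y) = 2.4615780 bits, so
I(X;Y) = 0.8904916 + 1.5893357 - 2.4615780 = 0.0182 bits ✓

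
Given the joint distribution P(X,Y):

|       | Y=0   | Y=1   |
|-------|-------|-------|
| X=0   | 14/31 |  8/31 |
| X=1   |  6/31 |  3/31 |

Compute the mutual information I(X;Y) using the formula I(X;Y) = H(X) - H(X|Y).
0.0006 bits

I(X;Y) = H(X) - H(X|Y)

Marginal of X (row sums):
  P(X=0) = 14/31 + 8/31 = 22/31
  P(X=1) = 6/31 + 3/31 = 9/31
H(X) = -[(22/31)·log₂(22/31) + (9/31)·log₂(9/31)]
  = 0.351123 + 0.518014 = 0.86914 bits

Marginal of Y (column sums):
  P(Y=0) = 14/31 + 6/31 = 20/31
  P(Y=1) = 8/31 + 3/31 = 11/31
H(X|Y) = Σ_y P(y)·H(X|Y=y):
  Y=0: P(Y=0) = 20/31, P(X|Y=0) = (7/10, 3/10) → H(X|Y=0) = 0.881291
  Y=1: P(Y=1) = 11/31, P(X|Y=1) = (8/11, 3/11) → H(X|Y=1) = 0.845351
H(X|Y) = (20/31)·0.881291 + (11/31)·0.845351 = 0.86854 bits

I(X;Y) = H(X) - H(X|Y) = 0.86914 - 0.86854 = 0.0006 bits

Cross-check via I(X;Y) = H(X) + H(Y) - H(X,Y): computing H(Y) from the column sums and H(X,Y) from the 4 cells in the same way gives H(Y) = 0.93832 bits and H(X,Y) = 1.80685 bits, so
I(X;Y) = 0.86914 + 0.93832 - 1.80685 = 0.0006 bits ✓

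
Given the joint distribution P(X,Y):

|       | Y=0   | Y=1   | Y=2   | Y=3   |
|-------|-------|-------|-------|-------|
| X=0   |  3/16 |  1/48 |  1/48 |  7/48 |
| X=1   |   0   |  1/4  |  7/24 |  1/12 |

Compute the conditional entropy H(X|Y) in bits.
0.4331 bits

H(X|Y) = H(X,Y) - H(Y)

H(X,Y) = -Σ_{x,y} P(x,y) log₂ P(x,y). Per-cell terms -P(x,y)·log₂P(x,y):
  X=0: 0.45282, 0.11635, 0.11635, 0.40507
  X=1: 0.00000, 0.50000, 0.51847, 0.29875
  (cells with P = 0 contribute 0)
Sum of the 8 terms: H(X,Y) = 2.4078 bits

Marginal of Y (column sums):
  P(Y=0) = 3/16 + 0 = 3/16
  P(Y=1) = 1/48 + 1/4 = 13/48
  P(Y=2) = 1/48 + 7/24 = 5/16
  P(Y=3) = 7/48 + 1/12 = 11/48
H(Y) = -[(3/16)·log₂(3/16) + (13/48)·log₂(13/48) + (5/16)·log₂(5/16) + (11/48)·log₂(11/48)]
  = 0.45282 + 0.51039 + 0.52440 + 0.48710 = 1.9747 bits

H(X|Y) = H(X,Y) - H(Y) = 2.4078 - 1.9747 = 0.4331 bits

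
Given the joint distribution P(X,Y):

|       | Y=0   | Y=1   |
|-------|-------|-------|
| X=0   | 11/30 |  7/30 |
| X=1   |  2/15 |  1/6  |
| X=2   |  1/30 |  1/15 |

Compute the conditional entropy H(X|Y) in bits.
1.2663 bits

H(X|Y) = H(X,Y) - H(Y)

H(X,Y) = -Σ_{x,y} P(x,y) log₂ P(x,y). Per-cell terms -P(x,y)·log₂P(x,y):
  X=0: 0.5307, 0.4899
  X=1: 0.3876, 0.4308
  X=2: 0.1636, 0.2605
Sum of the 6 terms: H(X,Y) = 2.2631 bits

Marginal of Y (column sums):
  P(Y=0) = 11/30 + 2/15 + 1/30 = 8/15
  P(Y=1) = 7/30 + 1/6 + 1/15 = 7/15
H(Y) = -[(8/15)·log₂(8/15) + (7/15)·log₂(7/15)]
  = 0.4837 + 0.5131 = 0.9968 bits

H(X|Y) = H(X,Y) - H(Y) = 2.2631 - 0.9968 = 1.2663 bits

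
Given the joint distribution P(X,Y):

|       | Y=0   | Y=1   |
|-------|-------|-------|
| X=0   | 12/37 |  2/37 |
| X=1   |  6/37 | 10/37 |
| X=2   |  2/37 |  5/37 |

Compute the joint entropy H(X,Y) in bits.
2.3079 bits

H(X,Y) = -Σ_{x,y} P(x,y) log₂ P(x,y). Per-cell terms -P(x,y)·log₂P(x,y):
  X=0: 0.52686, 0.22754
  X=1: 0.42559, 0.51014
  X=2: 0.22754, 0.39021
Sum of the 6 terms: H(X,Y) = 2.3079 bits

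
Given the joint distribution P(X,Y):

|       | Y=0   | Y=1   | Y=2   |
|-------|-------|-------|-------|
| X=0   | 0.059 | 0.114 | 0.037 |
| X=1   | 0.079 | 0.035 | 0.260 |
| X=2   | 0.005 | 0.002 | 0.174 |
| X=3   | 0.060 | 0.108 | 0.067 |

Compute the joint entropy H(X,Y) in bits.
3.0846 bits

H(X,Y) = -Σ_{x,y} P(x,y) log₂ P(x,y). Per-cell terms -P(x,y)·log₂P(x,y):
  X=0: 0.2409, 0.3571, 0.1760
  X=1: 0.2893, 0.1693, 0.5053
  X=2: 0.0382, 0.0179, 0.4390
  X=3: 0.2435, 0.3468, 0.2613
Sum of the 12 terms: H(X,Y) = 3.0846 bits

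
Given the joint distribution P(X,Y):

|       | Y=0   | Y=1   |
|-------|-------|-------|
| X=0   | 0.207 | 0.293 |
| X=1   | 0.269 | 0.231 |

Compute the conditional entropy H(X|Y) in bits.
0.9889 bits

H(X|Y) = H(X,Y) - H(Y)

H(X,Y) = -Σ_{x,y} P(x,y) log₂ P(x,y). Per-cell terms -P(x,y)·log₂P(x,y):
  X=0: 0.47037, 0.51891
  X=1: 0.50957, 0.48834
Sum of the 4 terms: H(X,Y) = 1.9872 bits

Marginal of Y (column sums):
  P(Y=0) = 0.207 + 0.269 = 0.476
  P(Y=1) = 0.293 + 0.231 = 0.524
H(Y) = -[0.476·log₂(0.476) + 0.524·log₂(0.524)]
  = 0.50978 + 0.48856 = 0.9983 bits

H(X|Y) = H(X,Y) - H(Y) = 1.9872 - 0.9983 = 0.9889 bits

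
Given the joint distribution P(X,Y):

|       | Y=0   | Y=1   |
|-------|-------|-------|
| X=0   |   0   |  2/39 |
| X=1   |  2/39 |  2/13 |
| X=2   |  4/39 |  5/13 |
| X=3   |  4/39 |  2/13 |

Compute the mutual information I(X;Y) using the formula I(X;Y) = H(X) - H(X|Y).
0.0442 bits

I(X;Y) = H(X) - H(X|Y)

Marginal of X (row sums):
  P(X=0) = 0 + 2/39 = 2/39
  P(X=1) = 2/39 + 2/13 = 8/39
  P(X=2) = 4/39 + 5/13 = 19/39
  P(X=3) = 4/39 + 2/13 = 10/39
H(X) = -[(2/39)·log₂(2/39) + (8/39)·log₂(8/39) + (19/39)·log₂(19/39) + (10/39)·log₂(10/39)]
  = 0.2198 + 0.4688 + 0.5054 + 0.5035 = 1.6975 bits

Marginal of Y (column sums):
  P(Y=0) = 0 + 2/39 + 4/39 + 4/39 = 10/39
  P(Y=1) = 2/39 + 2/13 + 5/13 + 2/13 = 29/39
H(X|Y) = Σ_y P(y)·H(X|Y=y):
  Y=0: P(Y=0) = 10/39, P(X|Y=0) = (0, 1/5, 2/5, 2/5) → H(X|Y=0) = 1.5219
  Y=1: P(Y=1) = 29/39, P(X|Y=1) = (2/29, 6/29, 15/29, 6/29) → H(X|Y=1) = 1.6986
H(X|Y) = (10/39)·1.5219 + (29/39)·1.6986 = 1.6533 bits

I(X;Y) = H(X) - H(X|Y) = 1.6975 - 1.6533 = 0.0442 bits

Cross-check via I(X;Y) = H(X) + H(Y) - H(X,Y): computing H(Y) from the column sums and H(X,Y) from the 8 cells in the same way gives H(Y) = 0.8213 bits and H(X,Y) = 2.4746 bits, so
I(X;Y) = 1.6975 + 0.8213 - 2.4746 = 0.0442 bits ✓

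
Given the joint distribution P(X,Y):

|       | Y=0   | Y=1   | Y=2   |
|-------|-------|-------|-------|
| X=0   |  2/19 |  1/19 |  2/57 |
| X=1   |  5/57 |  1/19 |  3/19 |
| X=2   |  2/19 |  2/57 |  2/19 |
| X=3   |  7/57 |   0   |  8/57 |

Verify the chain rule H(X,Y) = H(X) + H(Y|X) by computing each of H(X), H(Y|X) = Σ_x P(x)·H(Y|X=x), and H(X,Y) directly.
H(X) = 1.9829 bits, H(Y|X) = 1.3266 bits, H(X,Y) = 3.3096 bits

Marginal of X (row sums):
  P(X=0) = 2/19 + 1/19 + 2/57 = 11/57
  P(X=1) = 5/57 + 1/19 + 3/19 = 17/57
  P(X=2) = 2/19 + 2/57 + 2/19 = 14/57
  P(X=3) = 7/57 + 0 + 8/57 = 5/19
H(X) = -[(11/57)·log₂(11/57) + (17/57)·log₂(17/57) + (14/57)·log₂(14/57) + (5/19)·log₂(5/19)]
  = 0.458036 + 0.520566 + 0.497500 + 0.506842 = 1.9829 bits

H(Y|X) = Σ_x P(x)·H(Y|X=x):
  X=0: P(X=0) = 11/57, P(Y|X=0) = (6/11, 3/11, 2/11) → H(Y|X=0) = 1.435371
  X=1: P(X=1) = 17/57, P(Y|X=1) = (5/17, 3/17, 9/17) → H(Y|X=1) = 1.446648
  X=2: P(X=2) = 14/57, P(Y|X=2) = (3/7, 1/7, 3/7) → H(Y|X=2) = 1.448816
  X=3: P(X=3) = 5/19, P(Y|X=3) = (7/15, 0, 8/15) → H(Y|X=3) = 0.996792
H(Y|X) = (11/57)·1.435371 + (17/57)·1.446648 + (14/57)·1.448816 + (5/19)·0.996792 = 1.3266 bits

H(X,Y) = -Σ_{x,y} P(x,y) log₂ P(x,y). Per-cell terms -P(x,y)·log₂P(x,y):
  X=0: 0.341887, 0.223575, 0.169575
  X=1: 0.307979, 0.223575, 0.420468
  X=2: 0.341887, 0.169575, 0.341887
  X=3: 0.371557, 0.000000, 0.397599
  (cells with P = 0 contribute 0)
Sum of the 12 terms: H(X,Y) = 3.3096 bits

Chain rule check:
  H(X) + H(Y|X) = 1.9829 + 1.3266 = 3.3095 bits
  H(X,Y) = 3.3096 bits
✓ Chain rule verified (Δ = 0.0001 is 4-dp rounding noise: each of the three values was rounded independently).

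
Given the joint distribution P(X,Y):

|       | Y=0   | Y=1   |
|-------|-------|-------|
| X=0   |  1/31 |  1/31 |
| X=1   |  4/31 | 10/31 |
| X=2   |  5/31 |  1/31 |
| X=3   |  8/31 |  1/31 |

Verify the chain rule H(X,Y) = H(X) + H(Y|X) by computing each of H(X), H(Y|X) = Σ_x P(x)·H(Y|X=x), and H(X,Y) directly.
H(X) = 1.7496 bits, H(Y|X) = 0.7262 bits, H(X,Y) = 2.4758 bits

Marginal of X (row sums):
  P(X=0) = 1/31 + 1/31 = 2/31
  P(X=1) = 4/31 + 10/31 = 14/31
  P(X=2) = 5/31 + 1/31 = 6/31
  P(X=3) = 8/31 + 1/31 = 9/31
H(X) = -[(2/31)·log₂(2/31) + (14/31)·log₂(14/31) + (6/31)·log₂(6/31) + (9/31)·log₂(9/31)]
  = 0.2551 + 0.5179 + 0.4586 + 0.5180 = 1.7496 bits

H(Y|X) = Σ_x P(x)·H(Y|X=x):
  X=0: P(X=0) = 2/31, P(Y|X=0) = (1/2, 1/2) → H(Y|X=0) = 1.0000
  X=1: P(X=1) = 14/31, P(Y|X=1) = (2/7, 5/7) → H(Y|X=1) = 0.8631
  X=2: P(X=2) = 6/31, P(Y|X=2) = (5/6, 1/6) → H(Y|X=2) = 0.6500
  X=3: P(X=3) = 9/31, P(Y|X=3) = (8/9, 1/9) → H(Y|X=3) = 0.5033
H(Y|X) = (2/31)·1.0000 + (14/31)·0.8631 + (6/31)·0.6500 + (9/31)·0.5033 = 0.7262 bits

H(X,Y) = -Σ_{x,y} P(x,y) log₂ P(x,y). Per-cell terms -P(x,y)·log₂P(x,y):
  X=0: 0.1598, 0.1598
  X=1: 0.3812, 0.5265
  X=2: 0.4246, 0.1598
  X=3: 0.5043, 0.1598
Sum of the 8 terms: H(X,Y) = 2.4758 bits

Chain rule check:
  H(X) + H(Y|X) = 1.7496 + 0.7262 = 2.4758 bits
  H(X,Y) = 2.4758 bits
✓ Chain rule verified.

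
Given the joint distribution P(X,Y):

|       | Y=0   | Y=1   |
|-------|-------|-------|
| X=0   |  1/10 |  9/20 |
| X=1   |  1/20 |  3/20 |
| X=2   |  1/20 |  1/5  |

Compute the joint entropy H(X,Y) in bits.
2.1577 bits

H(X,Y) = -Σ_{x,y} P(x,y) log₂ P(x,y). Per-cell terms -P(x,y)·log₂P(x,y):
  X=0: 0.3322, 0.5184
  X=1: 0.2161, 0.4105
  X=2: 0.2161, 0.4644
Sum of the 6 terms: H(X,Y) = 2.1577 bits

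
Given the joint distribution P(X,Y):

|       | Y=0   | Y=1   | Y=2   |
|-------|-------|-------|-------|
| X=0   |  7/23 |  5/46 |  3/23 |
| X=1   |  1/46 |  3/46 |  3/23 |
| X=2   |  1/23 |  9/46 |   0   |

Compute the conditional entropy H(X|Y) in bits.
1.1038 bits

H(X|Y) = H(X,Y) - H(Y)

H(X,Y) = -Σ_{x,y} P(x,y) log₂ P(x,y). Per-cell terms -P(x,y)·log₂P(x,y):
  X=0: 0.52232, 0.34800, 0.38330
  X=1: 0.12008, 0.25687, 0.38330
  X=2: 0.19668, 0.46049, 0.00000
  (cells with P = 0 contribute 0)
Sum of the 9 terms: H(X,Y) = 2.6710 bits

Marginal of Y (column sums):
  P(Y=0) = 7/23 + 1/46 + 1/23 = 17/46
  P(Y=1) = 5/46 + 3/46 + 9/46 = 17/46
  P(Y=2) = 3/23 + 3/23 + 0 = 6/23
H(Y) = -[(17/46)·log₂(17/46) + (17/46)·log₂(17/46) + (6/23)·log₂(6/23)]
  = 0.53073 + 0.53073 + 0.50572 = 1.5672 bits

H(X|Y) = H(X,Y) - H(Y) = 2.6710 - 1.5672 = 1.1038 bits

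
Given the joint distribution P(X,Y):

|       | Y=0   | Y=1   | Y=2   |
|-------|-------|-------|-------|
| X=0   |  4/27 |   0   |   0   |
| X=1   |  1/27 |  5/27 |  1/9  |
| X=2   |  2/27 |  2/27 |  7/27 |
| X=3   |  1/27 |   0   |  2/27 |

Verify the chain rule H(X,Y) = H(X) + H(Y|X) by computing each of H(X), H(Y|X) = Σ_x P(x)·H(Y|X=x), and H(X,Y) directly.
H(X) = 1.8164 bits, H(Y|X) = 1.0860 bits, H(X,Y) = 2.9024 bits

Marginal of X (row sums):
  P(X=0) = 4/27 + 0 + 0 = 4/27
  P(X=1) = 1/27 + 5/27 + 1/9 = 1/3
  P(X=2) = 2/27 + 2/27 + 7/27 = 11/27
  P(X=3) = 1/27 + 0 + 2/27 = 1/9
H(X) = -[(4/27)·log₂(4/27) + (1/3)·log₂(1/3) + (11/27)·log₂(11/27) + (1/9)·log₂(1/9)]
  = 0.408131 + 0.528321 + 0.527778 + 0.352214 = 1.8164 bits

H(Y|X) = Σ_x P(x)·H(Y|X=x):
  X=0: P(X=0) = 4/27, P(Y|X=0) = (1, 0, 0) → H(Y|X=0) = 0.000000
  X=1: P(X=1) = 1/3, P(Y|X=1) = (1/9, 5/9, 1/3) → H(Y|X=1) = 1.351644
  X=2: P(X=2) = 11/27, P(Y|X=2) = (2/11, 2/11, 7/11) → H(Y|X=2) = 1.309297
  X=3: P(X=3) = 1/9, P(Y|X=3) = (1/3, 0, 2/3) → H(Y|X=3) = 0.918296
H(Y|X) = (4/27)·0.000000 + (1/3)·1.351644 + (11/27)·1.309297 + (1/9)·0.918296 = 1.0860 bits

H(X,Y) = -Σ_{x,y} P(x,y) log₂ P(x,y). Per-cell terms -P(x,y)·log₂P(x,y):
  X=0: 0.408131, 0.000000, 0.000000
  X=1: 0.176107, 0.450548, 0.352214
  X=2: 0.278140, 0.278140, 0.504916
  X=3: 0.176107, 0.000000, 0.278140
  (cells with P = 0 contribute 0)
Sum of the 12 terms: H(X,Y) = 2.9024 bits

Chain rule check:
  H(X) + H(Y|X) = 1.8164 + 1.0860 = 2.9024 bits
  H(X,Y) = 2.9024 bits
✓ Chain rule verified.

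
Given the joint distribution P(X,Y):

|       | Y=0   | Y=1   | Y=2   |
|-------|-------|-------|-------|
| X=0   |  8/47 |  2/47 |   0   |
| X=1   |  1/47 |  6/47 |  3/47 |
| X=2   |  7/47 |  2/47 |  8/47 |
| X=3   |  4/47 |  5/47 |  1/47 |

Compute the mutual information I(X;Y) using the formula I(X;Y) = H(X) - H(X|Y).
0.3273 bits

I(X;Y) = H(X) - H(X|Y)

Marginal of X (row sums):
  P(X=0) = 8/47 + 2/47 + 0 = 10/47
  P(X=1) = 1/47 + 6/47 + 3/47 = 10/47
  P(X=2) = 7/47 + 2/47 + 8/47 = 17/47
  P(X=3) = 4/47 + 5/47 + 1/47 = 10/47
H(X) = -[(10/47)·log₂(10/47) + (10/47)·log₂(10/47) + (17/47)·log₂(17/47) + (10/47)·log₂(10/47)]
  = 0.475034 + 0.475034 + 0.530663 + 0.475034 = 1.955765 bits

Marginal of Y (column sums):
  P(Y=0) = 8/47 + 1/47 + 7/47 + 4/47 = 20/47
  P(Y=1) = 2/47 + 6/47 + 2/47 + 5/47 = 15/47
  P(Y=2) = 0 + 3/47 + 8/47 + 1/47 = 12/47
H(X|Y) = Σ_y P(y)·H(X|Y=y):
  Y=0: P(Y=0) = 20/47, P(X|Y=0) = (2/5, 1/20, 7/20, 1/5) → H(X|Y=0) = 1.739354
  Y=1: P(Y=1) = 15/47, P(X|Y=1) = (2/15, 2/5, 2/15, 1/3) → H(X|Y=1) = 1.832263
  Y=2: P(Y=2) = 12/47, P(X|Y=2) = (0, 1/4, 2/3, 1/12) → H(X|Y=2) = 1.188722
H(X|Y) = (20/47)·1.739354 + (15/47)·1.832263 + (12/47)·1.188722 = 1.628419 bits

I(X;Y) = H(X) - H(X|Y) = 1.955765 - 1.628419 = 0.3273 bits

Cross-check via I(X;Y) = H(X) + H(Y) - H(X,Y): computing H(Y) from the column sums and H(X,Y) from the 12 cells in the same way gives H(Y) = 1.553281 bits and H(X,Y) = 3.181700 bits, so
I(X;Y) = 1.955765 + 1.553281 - 3.181700 = 0.3273 bits ✓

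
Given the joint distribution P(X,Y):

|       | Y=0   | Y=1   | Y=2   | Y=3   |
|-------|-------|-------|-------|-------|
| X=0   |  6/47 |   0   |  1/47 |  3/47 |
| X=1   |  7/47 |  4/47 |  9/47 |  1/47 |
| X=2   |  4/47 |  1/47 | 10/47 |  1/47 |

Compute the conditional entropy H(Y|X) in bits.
1.5275 bits

H(Y|X) = H(X,Y) - H(X)

H(X,Y) = -Σ_{x,y} P(x,y) log₂ P(x,y). Per-cell terms -P(x,y)·log₂P(x,y):
  X=0: 0.37910, 0.00000, 0.11818, 0.25338
  X=1: 0.40916, 0.30252, 0.45664, 0.11818
  X=2: 0.30252, 0.11818, 0.47503, 0.11818
  (cells with P = 0 contribute 0)
Sum of the 12 terms: H(X,Y) = 3.0511 bits

Marginal of X (row sums):
  P(X=0) = 6/47 + 0 + 1/47 + 3/47 = 10/47
  P(X=1) = 7/47 + 4/47 + 9/47 + 1/47 = 21/47
  P(X=2) = 4/47 + 1/47 + 10/47 + 1/47 = 16/47
H(X) = -[(10/47)·log₂(10/47) + (21/47)·log₂(21/47) + (16/47)·log₂(16/47)]
  = 0.47503 + 0.51931 + 0.52922 = 1.5236 bits

H(Y|X) = H(X,Y) - H(X) = 3.0511 - 1.5236 = 1.5275 bits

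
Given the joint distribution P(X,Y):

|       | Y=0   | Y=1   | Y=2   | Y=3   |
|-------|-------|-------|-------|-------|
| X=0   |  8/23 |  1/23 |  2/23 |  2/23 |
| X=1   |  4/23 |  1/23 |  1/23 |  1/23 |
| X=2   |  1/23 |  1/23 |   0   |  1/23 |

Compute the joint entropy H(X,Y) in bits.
2.9583 bits

H(X,Y) = -Σ_{x,y} P(x,y) log₂ P(x,y). Per-cell terms -P(x,y)·log₂P(x,y):
  X=0: 0.529935, 0.196677, 0.306397, 0.306397
  X=1: 0.438880, 0.196677, 0.196677, 0.196677
  X=2: 0.196677, 0.196677, 0.000000, 0.196677
  (cells with P = 0 contribute 0)
Sum of the 12 terms: H(X,Y) = 2.9583 bits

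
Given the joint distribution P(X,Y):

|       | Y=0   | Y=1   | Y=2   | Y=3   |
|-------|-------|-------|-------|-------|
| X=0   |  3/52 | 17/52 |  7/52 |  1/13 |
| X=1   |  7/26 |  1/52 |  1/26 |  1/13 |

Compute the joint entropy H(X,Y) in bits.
2.5236 bits

H(X,Y) = -Σ_{x,y} P(x,y) log₂ P(x,y). Per-cell terms -P(x,y)·log₂P(x,y):
  X=0: 0.23743, 0.52732, 0.38945, 0.28465
  X=1: 0.50968, 0.10962, 0.18079, 0.28465
Sum of the 8 terms: H(X,Y) = 2.5236 bits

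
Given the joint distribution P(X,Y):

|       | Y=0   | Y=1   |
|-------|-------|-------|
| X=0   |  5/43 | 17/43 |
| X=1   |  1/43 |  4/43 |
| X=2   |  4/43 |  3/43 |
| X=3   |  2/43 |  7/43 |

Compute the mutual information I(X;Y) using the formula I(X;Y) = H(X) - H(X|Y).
0.0543 bits

I(X;Y) = H(X) - H(X|Y)

Marginal of X (row sums):
  P(X=0) = 5/43 + 17/43 = 22/43
  P(X=1) = 1/43 + 4/43 = 5/43
  P(X=2) = 4/43 + 3/43 = 7/43
  P(X=3) = 2/43 + 7/43 = 9/43
H(X) = -[(22/43)·log₂(22/43) + (5/43)·log₂(5/43) + (7/43)·log₂(7/43) + (9/43)·log₂(9/43)]
  = 0.49466 + 0.36097 + 0.42633 + 0.47226 = 1.7542 bits

Marginal of Y (column sums):
  P(Y=0) = 5/43 + 1/43 + 4/43 + 2/43 = 12/43
  P(Y=1) = 17/43 + 4/43 + 3/43 + 7/43 = 31/43
H(X|Y) = Σ_y P(y)·H(X|Y=y):
  Y=0: P(Y=0) = 12/43, P(X|Y=0) = (5/12, 1/12, 1/3, 1/6) → H(X|Y=0) = 1.78416
  Y=1: P(Y=1) = 31/43, P(X|Y=1) = (17/31, 4/31, 3/31, 7/31) → H(X|Y=1) = 1.66732
H(X|Y) = (12/43)·1.78416 + (31/43)·1.66732 = 1.6999 bits

I(X;Y) = H(X) - H(X|Y) = 1.7542 - 1.6999 = 0.0543 bits

Cross-check via I(X;Y) = H(X) + H(Y) - H(X,Y): computing H(Y) from the column sums and H(X,Y) from the 8 cells in the same way gives H(Y) = 0.8542 bits and H(X,Y) = 2.5541 bits, so
I(X;Y) = 1.7542 + 0.8542 - 2.5541 = 0.0543 bits ✓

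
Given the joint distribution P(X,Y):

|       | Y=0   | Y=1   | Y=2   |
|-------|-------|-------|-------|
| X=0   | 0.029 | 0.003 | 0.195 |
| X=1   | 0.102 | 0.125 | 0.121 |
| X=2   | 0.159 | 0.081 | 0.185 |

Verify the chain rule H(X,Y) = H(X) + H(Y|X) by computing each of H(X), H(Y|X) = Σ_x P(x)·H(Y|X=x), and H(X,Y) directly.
H(X) = 1.5402 bits, H(Y|X) = 1.3384 bits, H(X,Y) = 2.8786 bits

Marginal of X (row sums):
  P(X=0) = 0.029 + 0.003 + 0.195 = 0.227
  P(X=1) = 0.102 + 0.125 + 0.121 = 0.348
  P(X=2) = 0.159 + 0.081 + 0.185 = 0.425
H(X) = -[0.227·log₂(0.227) + 0.348·log₂(0.348) + 0.425·log₂(0.425)]
  = 0.48561 + 0.52995 + 0.52465 = 1.5402 bits

H(Y|X) = Σ_x P(x)·H(Y|X=x):
  X=0: P(X=0) = 0.227, P(Y|X=0) = (29/227, 3/227, 195/227) → H(Y|X=0) = 0.65005
  X=1: P(X=1) = 0.348, P(Y|X=1) = (17/58, 125/348, 121/348) → H(Y|X=1) = 1.57946
  X=2: P(X=2) = 0.425, P(Y|X=2) = (159/425, 81/425, 37/85) → H(Y|X=2) = 1.50877
H(Y|X) = 0.227·0.65005 + 0.348·1.57946 + 0.425·1.50877 = 1.3384 bits

H(X,Y) = -Σ_{x,y} P(x,y) log₂ P(x,y). Per-cell terms -P(x,y)·log₂P(x,y):
  X=0: 0.14813, 0.02514, 0.45990
  X=1: 0.33592, 0.37500, 0.36868
  X=2: 0.42181, 0.29370, 0.45036
Sum of the 9 terms: H(X,Y) = 2.8786 bits

Chain rule check:
  H(X) + H(Y|X) = 1.5402 + 1.3384 = 2.8786 bits
  H(X,Y) = 2.8786 bits
✓ Chain rule verified.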